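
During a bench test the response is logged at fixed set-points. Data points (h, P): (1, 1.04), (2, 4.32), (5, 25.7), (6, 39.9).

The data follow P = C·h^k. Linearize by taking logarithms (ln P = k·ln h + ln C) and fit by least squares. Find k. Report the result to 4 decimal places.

Linearized form: ln P = k·ln h + ln C. From the 4 transformed points,
Σln h = 4.0943, Σ(ln h)² = 6.2811, Σln P = 8.4353, Σln h·ln P = 12.8444.
Equations: 6.2811·k + 4.0943·ln C = 12.8444;  4.0943·k + 4·ln C = 8.4353.
Δ = 6.2811·4 − (4.0943)² = 8.3609; k = (12.8444·4 − 4.0943·8.4353)/8.3609 = 2.01417, ln C = (6.2811·8.4353 − 4.0943·12.8444)/8.3609 = 0.04716.

k = 2.0142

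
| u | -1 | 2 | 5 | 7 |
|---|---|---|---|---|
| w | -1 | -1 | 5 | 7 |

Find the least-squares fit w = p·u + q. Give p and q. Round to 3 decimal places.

Normal-equation sums: Σu·u = 79, Σu = 13, Σ1 = 4.
Right-hand side: Σu·w = 73, Σw = 10.
AᵀA·[p, q]ᵀ = Aᵀw becomes [[79, 13]; [13, 4]]·[p, q]ᵀ = [73, 10]ᵀ.
Δ = 79·4 − 13² = 147.
p = (73·4 − 13·10)/147 = 54/49; q = (79·10 − 13·73)/147 = -53/49.

p = 1.102, q = -1.082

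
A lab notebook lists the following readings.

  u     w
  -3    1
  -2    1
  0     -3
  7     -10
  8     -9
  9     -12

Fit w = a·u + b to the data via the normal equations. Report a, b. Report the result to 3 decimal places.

Entries of AᵀA: Σu·u = 207, Σu = 19, Σ1 = 6.
And Σu·w = -255, Σw = -32.
AᵀA·[a, b]ᵀ = Aᵀw becomes [[207, 19]; [19, 6]]·[a, b]ᵀ = [-255, -32]ᵀ.
Δ = 207·6 − 19² = 881.
a = ((-255)·6 − 19·(-32))/881 = -922/881; b = (207·(-32) − 19·(-255))/881 = -1779/881.

a = -1.047, b = -2.019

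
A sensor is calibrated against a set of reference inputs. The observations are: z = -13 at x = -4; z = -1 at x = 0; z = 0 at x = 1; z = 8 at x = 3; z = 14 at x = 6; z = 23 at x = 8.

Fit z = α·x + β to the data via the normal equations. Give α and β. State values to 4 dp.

α = 2.9107, β = -1.6250

Normal-equation sums: Σx·x = 126, Σx = 14, Σ1 = 6.
And Σx·z = 344, Σz = 31.
MᵀM·[α, β]ᵀ = Mᵀz becomes [[126, 14]; [14, 6]]·[α, β]ᵀ = [344, 31]ᵀ.
Δ = 126·6 − 14² = 560.
α = (344·6 − 14·31)/560 = 163/56; β = (126·31 − 14·344)/560 = -13/8.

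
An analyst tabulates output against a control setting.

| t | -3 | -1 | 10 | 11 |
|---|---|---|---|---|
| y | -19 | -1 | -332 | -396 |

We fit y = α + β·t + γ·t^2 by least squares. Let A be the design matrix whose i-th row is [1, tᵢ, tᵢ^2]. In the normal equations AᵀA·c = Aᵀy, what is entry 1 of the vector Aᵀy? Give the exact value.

Entry 1 ↔ basis 1, so (Aᵀy)_{1} = Σᵢ yᵢ = (1)·(-19) + (1)·(-1) + (1)·(-332) + (1)·(-396) = -748.

-748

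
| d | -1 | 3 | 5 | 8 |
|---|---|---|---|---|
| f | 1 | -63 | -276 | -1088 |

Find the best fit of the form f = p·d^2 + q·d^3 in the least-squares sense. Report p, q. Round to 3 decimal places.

Compute the Gram sums: Σd^2·d^2 = 4803, Σd^2·d^3 = 36135, Σd^3·d^3 = 278499.
And Σd^2·f = -77098, Σd^3·f = -593258.
AᵀA·[p, q]ᵀ = Aᵀf becomes [[4803, 36135]; [36135, 278499]]·[p, q]ᵀ = [-77098, -593258]ᵀ.
Eliminating q: 278499·(row 1) − 36135·(row 2) gives 31892472·p = 278499·(-77098) − 36135·(-593258) = -34338072, so p = -1430753/1328853.
Then q = ((-593258) − 36135·(-1430753/1328853))/278499 = -2645081/1328853.

p = -1.077, q = -1.990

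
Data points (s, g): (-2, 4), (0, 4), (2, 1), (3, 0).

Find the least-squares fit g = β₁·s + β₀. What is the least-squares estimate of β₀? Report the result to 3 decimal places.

From the data, Σs·s = 17, Σs = 3, Σ1 = 4.
And Σs·g = -6, Σg = 9.
Normal equations: [[17, 3]; [3, 4]]·[β₁, β₀]ᵀ = [-6, 9]ᵀ.
det = 17·4 − 3² = 59.
β₁ = ((-6)·4 − 3·9)/59 = -51/59; β₀ = (17·9 − 3·(-6))/59 = 171/59.

β₀ = 2.898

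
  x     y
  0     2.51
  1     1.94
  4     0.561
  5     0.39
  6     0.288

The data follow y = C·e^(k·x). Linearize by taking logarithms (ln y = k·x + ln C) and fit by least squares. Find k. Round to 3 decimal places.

k = -0.375

With ln yᵢ as the transformed response and xᵢ as the regressor:
Over the data: Σx = 16.0000, Σ(x)² = 78.0000, Σln y = -1.1815, Σx·ln y = -13.8263.
Normal system: [[78.0000, 16.0000]; [16.0000, 5]]·[k, ln C]ᵀ = [-13.8263, -1.1815]ᵀ.
Slope k = (n·Σx·ln y − Σx·Σln y)/(n·Σ(x)² − (Σx)²) = (5·-13.8263 − 16.0000·-1.1815)/134.0000 = -0.37483; ln C = (Σln y − k·Σx)/n = 0.96318.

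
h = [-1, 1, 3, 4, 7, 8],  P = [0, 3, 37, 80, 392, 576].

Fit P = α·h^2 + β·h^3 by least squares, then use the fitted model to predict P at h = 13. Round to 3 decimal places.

P̂ = 2359.528

The normal system MᵀM·[α, β]ᵀ = MᵀP is [[6836, 50842]; [50842, 384620]]·[α, β]ᵀ = [57688, 435490]ᵀ.
Eliminating β: 384620·(row 1) − 50842·(row 2) gives 44353356·α = 384620·57688 − 50842·435490 = 46775980, so α = 11693995/11088339.
Then β = (435490 − 50842·(11693995/11088339))/384620 = 11009086/11088339.
At h = 13: P̂ = (11693995/11088339)·(169) + (11009086/11088339)·(2197) = 26163247097/11088339.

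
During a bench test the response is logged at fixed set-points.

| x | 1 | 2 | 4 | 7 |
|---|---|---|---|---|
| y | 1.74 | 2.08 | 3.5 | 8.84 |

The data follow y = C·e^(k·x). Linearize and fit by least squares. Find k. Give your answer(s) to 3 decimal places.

Taking logs, ln y = k·x + ln C, so regress ln y on x.
Σx = 14.0000, Σ(x)² = 70.0000, Σln y = 4.7183, Σx·ln y = 22.2847.
Equations: 70.0000·k + 14.0000·ln C = 22.2847;  14.0000·k + 4·ln C = 4.7183.
Δ = 70.0000·4 − (14.0000)² = 84.0000; k = (22.2847·4 − 14.0000·4.7183)/84.0000 = 0.27479, ln C = (70.0000·4.7183 − 14.0000·22.2847)/84.0000 = 0.21781.

k = 0.275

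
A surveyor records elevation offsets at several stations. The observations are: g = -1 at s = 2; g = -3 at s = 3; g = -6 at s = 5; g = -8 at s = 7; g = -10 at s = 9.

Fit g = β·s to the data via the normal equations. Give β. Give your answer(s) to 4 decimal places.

With design matrix A, AᵀA = [[168]] and Aᵀg = [-187]ᵀ.
Hence β = -187 / 168 ≈ -1.1131.

β = -1.1131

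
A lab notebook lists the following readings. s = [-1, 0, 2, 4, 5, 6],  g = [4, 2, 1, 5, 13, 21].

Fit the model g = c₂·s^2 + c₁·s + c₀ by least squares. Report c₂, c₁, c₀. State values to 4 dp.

c₂ = 0.9426, c₁ = -2.4380, c₀ = 1.2864

XᵀX·[c₂, c₁, c₀]ᵀ = Xᵀg reads: 2194·c₂ + 412·c₁ + 82·c₀ = 1169;  412·c₂ + 82·c₁ + 16·c₀ = 209;  82·c₂ + 16·c₁ + 6·c₀ = 46.
(Σs^2·s^2 = 2194, Σs^2·s = 412, Σs^2 = 82, Σs·s = 82, Σs = 16, Σ1 = 6, Σs^2·g = 1169, Σs·g = 209, Σg = 46.)
Solving the 3×3 system (Gaussian elimination) gives c₂ = 2281/2420, c₁ = -295/121, c₀ = 283/220.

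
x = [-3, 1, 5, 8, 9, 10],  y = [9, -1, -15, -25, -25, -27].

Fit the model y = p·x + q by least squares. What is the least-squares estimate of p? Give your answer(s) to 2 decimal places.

Entries of MᵀM: Σx·x = 280, Σx = 30, Σ1 = 6.
And Σx·y = -798, Σy = -84.
MᵀM·[p, q]ᵀ = Mᵀy becomes [[280, 30]; [30, 6]]·[p, q]ᵀ = [-798, -84]ᵀ.
Determinant 280·6 − 30² = 780.
p = ((-798)·6 − 30·(-84))/780 = -189/65; q = (280·(-84) − 30·(-798))/780 = 7/13.

p = -2.91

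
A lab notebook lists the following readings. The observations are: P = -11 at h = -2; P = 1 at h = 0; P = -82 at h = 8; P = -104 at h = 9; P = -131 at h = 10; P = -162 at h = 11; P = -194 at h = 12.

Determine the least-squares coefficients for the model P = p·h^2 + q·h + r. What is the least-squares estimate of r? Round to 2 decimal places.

r = -0.01

Normal-equation sums: Σh^2·h^2 = 56050, Σh^2·h = 5292, Σh^2 = 514, Σh·h = 514, Σh = 48, Σ1 = 7.
And Σh^2·P = -74354, Σh·P = -6990, ΣP = -683.
MᵀM·[p, q, r]ᵀ = MᵀP becomes [[56050, 5292, 514]; [5292, 514, 48]; [514, 48, 7]]·[p, q, r]ᵀ = [-74354, -6990, -683]ᵀ.
Inverting the 3×3 Gram matrix, [p, q, r]ᵀ = [-231738/151963, 319527/151963, -2099/151963]ᵀ.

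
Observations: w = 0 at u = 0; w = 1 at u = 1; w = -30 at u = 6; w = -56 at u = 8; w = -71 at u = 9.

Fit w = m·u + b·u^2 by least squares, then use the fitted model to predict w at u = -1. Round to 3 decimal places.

Compute the Gram sums: Σu·u = 182, Σu·u^2 = 1458, Σu^2·u^2 = 11954.
Moment sums: Σu·w = -1266, Σu^2·w = -10414.
Eliminating b: 11954·(row 1) − 1458·(row 2) gives 49864·m = 11954·(-1266) − 1458·(-10414) = 49848, so m = 6231/6233.
Then b = ((-10414) − 1458·(6231/6233))/11954 = -6190/6233.
At u = -1: ŵ = (6231/6233)·(-1) + (-6190/6233)·(1) = -12421/6233.

ŵ = -1.993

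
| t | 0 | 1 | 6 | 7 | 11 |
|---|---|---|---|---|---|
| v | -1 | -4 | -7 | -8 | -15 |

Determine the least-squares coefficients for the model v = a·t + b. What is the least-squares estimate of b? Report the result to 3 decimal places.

The normal system AᵀA·[a, b]ᵀ = Aᵀv is [[207, 25]; [25, 5]]·[a, b]ᵀ = [-267, -35]ᵀ.
Δ = 207·5 − 25² = 410.
a = ((-267)·5 − 25·(-35))/410 = -46/41; b = (207·(-35) − 25·(-267))/410 = -57/41.

b = -1.390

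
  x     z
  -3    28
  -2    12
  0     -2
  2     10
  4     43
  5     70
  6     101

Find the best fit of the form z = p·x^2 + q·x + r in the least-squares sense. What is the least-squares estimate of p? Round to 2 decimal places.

p = 2.97

Entries of AᵀA: Σx^2·x^2 = 2290, Σx^2·x = 378, Σx^2 = 94, Σx·x = 94, Σx = 12, Σ1 = 7.
Moment sums: Σx^2·z = 6414, Σx·z = 1040, Σz = 262.
Normal equations: [[2290, 378, 94]; [378, 94, 12]; [94, 12, 7]]·[p, q, r]ᵀ = [6414, 1040, 262]ᵀ.
Row-reducing yields p = 147869/49764, q = -1099/1508, r = -30451/24882.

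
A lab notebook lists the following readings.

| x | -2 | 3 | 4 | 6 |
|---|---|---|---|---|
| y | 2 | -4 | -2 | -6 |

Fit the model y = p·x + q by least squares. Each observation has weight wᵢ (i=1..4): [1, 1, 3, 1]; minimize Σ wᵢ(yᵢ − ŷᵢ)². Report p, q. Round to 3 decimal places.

p = -0.860, q = 0.389

Sums needed: Σwᵢ·x·x = 97, Σwᵢ·x = 19, Σwᵢ·1 = 6.
For MᵀWy: Σwᵢ·x·y = -76, Σwᵢ·y = -14.
Determinant 97·6 − 19² = 221.
p = ((-76)·6 − 19·(-14))/221 = -190/221; q = (97·(-14) − 19·(-76))/221 = 86/221.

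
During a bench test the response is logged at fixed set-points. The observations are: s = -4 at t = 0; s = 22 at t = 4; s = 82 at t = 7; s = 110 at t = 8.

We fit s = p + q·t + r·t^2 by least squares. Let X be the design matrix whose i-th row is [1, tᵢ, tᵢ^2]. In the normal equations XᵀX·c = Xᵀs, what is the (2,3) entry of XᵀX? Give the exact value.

Row 2 ↔ basis t, column 3 ↔ basis t^2, so (XᵀX)_{2,3} = Σᵢ (t)·(t^2) = (0)·(0) + (4)·(16) + (7)·(49) + (8)·(64) = 919.

919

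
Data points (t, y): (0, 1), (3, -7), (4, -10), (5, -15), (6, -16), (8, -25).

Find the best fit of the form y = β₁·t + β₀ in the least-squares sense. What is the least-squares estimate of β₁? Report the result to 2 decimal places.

β₁ = -3.21

Entries of MᵀM: Σt·t = 150, Σt = 26, Σ1 = 6.
Right-hand side: Σt·y = -432, Σy = -72.
MᵀM·[β₁, β₀]ᵀ = Mᵀy becomes [[150, 26]; [26, 6]]·[β₁, β₀]ᵀ = [-432, -72]ᵀ.
det = 150·6 − 26² = 224.
β₁ = ((-432)·6 − 26·(-72))/224 = -45/14; β₀ = (150·(-72) − 26·(-432))/224 = 27/14.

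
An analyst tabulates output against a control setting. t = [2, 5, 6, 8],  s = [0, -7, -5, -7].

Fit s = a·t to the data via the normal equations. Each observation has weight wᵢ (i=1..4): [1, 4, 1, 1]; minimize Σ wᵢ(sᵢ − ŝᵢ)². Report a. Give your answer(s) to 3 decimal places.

a = -1.108

Entries of XᵀWX: Σwᵢ·t·t = 204.
Right-hand side: Σwᵢ·t·s = -226.
Normal equations: [[204]]·[a]ᵀ = [-226]ᵀ.
Hence a = -226 / 204 ≈ -1.10784.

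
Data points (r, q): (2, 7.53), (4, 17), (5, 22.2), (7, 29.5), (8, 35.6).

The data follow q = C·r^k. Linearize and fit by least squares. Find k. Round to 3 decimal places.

k = 1.106

Let Y = ln q. Fitting Y = k·ln r + ln C by least squares:
XᵀX = [[13.1032, 7.7142]; [7.7142, 5]], rhs = [24.3307, 14.9089]ᵀ  (here Σln r = 7.7142, Σ(ln r)² = 13.1032, Σln q = 14.9089, Σln r·ln q = 24.3307).
Δ = 13.1032·5 − (7.7142)² = 6.0066; k = (24.3307·5 − 7.7142·14.9089)/6.0066 = 1.10584, ln C = (13.1032·14.9089 − 7.7142·24.3307)/6.0066 = 1.27565.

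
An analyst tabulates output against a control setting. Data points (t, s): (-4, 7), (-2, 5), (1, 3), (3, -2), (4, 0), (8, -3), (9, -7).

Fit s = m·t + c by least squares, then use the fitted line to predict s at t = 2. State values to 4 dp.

Forming AᵀA = [[191, 19]; [19, 7]] and Aᵀs = [-128, 3]ᵀ gives AᵀA·[m, c]ᵀ = Aᵀs.
Eliminating c: 7·(row 1) − 19·(row 2) gives 976·m = 7·(-128) − 19·3 = -953, so m = -953/976.
Then c = (3 − 19·(-953/976))/7 = 3005/976.
At t = 2: ŝ = (-953/976)·(2) + (3005/976)·(1) = 1099/976.

ŝ = 1.1260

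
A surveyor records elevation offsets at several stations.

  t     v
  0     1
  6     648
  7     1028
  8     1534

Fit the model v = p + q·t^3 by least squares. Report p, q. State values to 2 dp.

p = 1.09, q = 2.99

With design matrix A, AᵀA = [[4, 1071]; [1071, 426449]] and Aᵀv = [3211, 1277980]ᵀ.
Eliminating q: 426449·(row 1) − 1071·(row 2) gives 558755·p = 426449·3211 − 1071·1277980 = 611159, so p = 611159/558755.
Then q = (1277980 − 1071·(611159/558755))/426449 = 1672939/558755.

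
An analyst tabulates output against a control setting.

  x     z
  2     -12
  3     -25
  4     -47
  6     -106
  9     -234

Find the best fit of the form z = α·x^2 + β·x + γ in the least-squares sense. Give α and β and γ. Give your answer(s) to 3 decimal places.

The normal system MᵀM·[α, β, γ]ᵀ = Mᵀz is [[8210, 1044, 146]; [1044, 146, 24]; [146, 24, 5]]·[α, β, γ]ᵀ = [-23795, -3029, -424]ᵀ.
Row-reducing yields α = -2383/858, β = -29/22, γ = 1127/429.

α = -2.777, β = -1.318, γ = 2.627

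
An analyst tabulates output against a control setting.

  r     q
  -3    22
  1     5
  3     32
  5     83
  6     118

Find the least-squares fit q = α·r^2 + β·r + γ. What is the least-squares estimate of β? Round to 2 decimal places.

The normal system XᵀX·[α, β, γ]ᵀ = Xᵀq is [[2084, 342, 80]; [342, 80, 12]; [80, 12, 5]]·[α, β, γ]ᵀ = [6814, 1158, 260]ᵀ.
Solving the 3×3 system (Gaussian elimination) gives α = 69731/23331, β = 13015/7777, γ = 544/3333.

β = 1.67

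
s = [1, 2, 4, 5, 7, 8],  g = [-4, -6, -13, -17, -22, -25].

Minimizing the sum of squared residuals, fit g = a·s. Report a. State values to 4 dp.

Normal-equation sums: Σs·s = 159.
Right-hand side: Σs·g = -507.
AᵀA·[a]ᵀ = Aᵀg becomes [[159]]·[a]ᵀ = [-507]ᵀ.
a = (-507)/159 = -3.18868.

a = -3.1887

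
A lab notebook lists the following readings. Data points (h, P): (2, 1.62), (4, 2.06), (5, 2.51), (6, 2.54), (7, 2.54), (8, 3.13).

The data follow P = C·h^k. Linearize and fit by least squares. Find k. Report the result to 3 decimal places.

Linearized form: ln P = k·ln h + ln C. From the 6 transformed points,
XᵀX = [[16.3136, 9.5060]; [9.5060, 6]], rhs = [8.6742, 5.1308]ᵀ  (here Σln h = 9.5060, Σ(ln h)² = 16.3136, Σln P = 5.1308, Σln h·ln P = 8.6742).
Solving (det = 7.5177): k = 0.43529, ln C = 0.16549.

k = 0.435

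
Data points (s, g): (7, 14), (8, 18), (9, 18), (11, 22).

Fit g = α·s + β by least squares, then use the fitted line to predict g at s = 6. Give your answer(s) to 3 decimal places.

ĝ = 12.971

Compute the Gram sums: Σs·s = 315, Σs = 35, Σ1 = 4.
Moment sums: Σs·g = 646, Σg = 72.
Normal equations: [[315, 35]; [35, 4]]·[α, β]ᵀ = [646, 72]ᵀ.
Δ = 315·4 − 35² = 35.
α = (646·4 − 35·72)/35 = 64/35; β = (315·72 − 35·646)/35 = 2.
At s = 6: ĝ = (64/35)·(6) + (2)·(1) = 454/35.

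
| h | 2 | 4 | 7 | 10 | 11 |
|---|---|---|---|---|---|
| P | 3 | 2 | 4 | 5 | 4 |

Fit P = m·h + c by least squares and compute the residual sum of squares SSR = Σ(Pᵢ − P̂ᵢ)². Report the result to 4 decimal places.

SSR = 2.0544

Compute the Gram sums: Σh·h = 290, Σh = 34, Σ1 = 5.
Moment sums: Σh·P = 136, ΣP = 18.
Eliminating c: 5·(row 1) − 34·(row 2) gives 294·m = 5·136 − 34·18 = 68, so m = 34/147.
Then c = (18 − 34·(34/147))/5 = 298/147.
Residuals: 25/49, -20/21, 52/147, 97/147, -4/7; SSR = 302/147.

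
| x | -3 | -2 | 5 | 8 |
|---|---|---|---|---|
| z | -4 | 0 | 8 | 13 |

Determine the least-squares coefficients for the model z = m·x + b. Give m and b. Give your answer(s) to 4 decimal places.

Compute the Gram sums: Σx·x = 102, Σx = 8, Σ1 = 4.
For Aᵀz: Σx·z = 156, Σz = 17.
Eliminating b: 4·(row 1) − 8·(row 2) gives 344·m = 4·156 − 8·17 = 488, so m = 61/43.
Then b = (17 − 8·(61/43))/4 = 243/172.

m = 1.4186, b = 1.4128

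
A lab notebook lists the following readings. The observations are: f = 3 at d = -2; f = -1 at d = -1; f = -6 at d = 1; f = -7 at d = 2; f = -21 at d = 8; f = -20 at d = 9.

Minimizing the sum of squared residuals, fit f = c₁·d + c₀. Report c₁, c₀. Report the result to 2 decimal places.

c₁ = -2.11, c₀ = -2.68

Entries of MᵀM: Σd·d = 155, Σd = 17, Σ1 = 6.
For Mᵀf: Σd·f = -373, Σf = -52.
Δ = 155·6 − 17² = 641.
c₁ = ((-373)·6 − 17·(-52))/641 = -1354/641; c₀ = (155·(-52) − 17·(-373))/641 = -1719/641.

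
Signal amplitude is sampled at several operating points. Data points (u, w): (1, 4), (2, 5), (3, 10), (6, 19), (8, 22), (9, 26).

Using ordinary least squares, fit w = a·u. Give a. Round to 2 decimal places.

Forming AᵀA = [[195]] and Aᵀw = [568]ᵀ gives AᵀA·[a]ᵀ = Aᵀw.
a = 568/195 = 2.91282.

a = 2.91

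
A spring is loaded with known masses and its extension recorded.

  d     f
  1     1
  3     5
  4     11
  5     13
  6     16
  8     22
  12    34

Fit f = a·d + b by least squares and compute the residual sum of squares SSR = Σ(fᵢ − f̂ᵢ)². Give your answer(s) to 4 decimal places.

Entries of MᵀM: Σd·d = 295, Σd = 39, Σ1 = 7.
For Mᵀf: Σd·f = 805, Σf = 102.
Eliminating b: 7·(row 1) − 39·(row 2) gives 544·a = 7·805 − 39·102 = 1657, so a = 1657/544.
Then b = (102 − 39·(1657/544))/7 = -1305/544.
Residuals: 6/17, -473/272, 661/544, 23/136, 67/544, 1/32, -83/544; SSR = 2553/544.

SSR = 4.6930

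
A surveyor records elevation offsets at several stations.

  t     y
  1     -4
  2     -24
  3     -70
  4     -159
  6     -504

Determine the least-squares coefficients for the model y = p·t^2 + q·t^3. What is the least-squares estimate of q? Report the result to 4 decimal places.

q = -2.0425

With design matrix X, XᵀX = [[1650, 9076]; [9076, 51546]] and Xᵀy = [-21418, -121126]ᵀ.
Δ = 1650·51546 − 9076² = 2677124.
p = ((-21418)·51546 − 9076·(-121126))/2677124 = -1168163/669281; q = (1650·(-121126) − 9076·(-21418))/2677124 = -1367033/669281.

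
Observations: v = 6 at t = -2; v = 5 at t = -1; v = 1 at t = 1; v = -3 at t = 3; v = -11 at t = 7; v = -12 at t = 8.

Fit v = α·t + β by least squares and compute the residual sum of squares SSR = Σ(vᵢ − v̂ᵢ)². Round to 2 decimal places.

SSR = 0.83

Sums needed: Σt·t = 128, Σt = 16, Σ1 = 6.
And Σt·v = -198, Σv = -14.
Normal equations: [[128, 16]; [16, 6]]·[α, β]ᵀ = [-198, -14]ᵀ.
Δ = 128·6 − 16² = 512.
α = ((-198)·6 − 16·(-14))/512 = -241/128; β = (128·(-14) − 16·(-198))/512 = 43/16.
Residuals: -29/64, 55/128, 25/128, -5/128, -65/128, 3/8; SSR = 53/64.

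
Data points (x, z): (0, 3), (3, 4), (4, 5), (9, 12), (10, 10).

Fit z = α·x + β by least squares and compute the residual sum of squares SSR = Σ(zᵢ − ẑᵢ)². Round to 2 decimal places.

SSR = 6.38

The normal equations are: 206·α + 26·β = 240;  26·α + 5·β = 34.
det = 206·5 − 26² = 354.
α = (240·5 − 26·34)/354 = 158/177; β = (206·34 − 26·240)/354 = 382/177.
Residuals: 149/177, -148/177, -43/59, 320/177, -64/59; SSR = 1130/177.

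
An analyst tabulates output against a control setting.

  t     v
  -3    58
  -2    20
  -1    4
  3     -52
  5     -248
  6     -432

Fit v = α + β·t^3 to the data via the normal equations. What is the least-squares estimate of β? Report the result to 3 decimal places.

Sums needed: Σ1 = 6, Σt^3 = 332, Σt^3·t^3 = 63804.
Right-hand side: Σv = -650, Σt^3·v = -127446.
Δ = 6·63804 − 332² = 272600.
α = ((-650)·63804 − 332·(-127446))/272600 = 104934/34075; β = (6·(-127446) − 332·(-650))/272600 = -137219/68150.

β = -2.013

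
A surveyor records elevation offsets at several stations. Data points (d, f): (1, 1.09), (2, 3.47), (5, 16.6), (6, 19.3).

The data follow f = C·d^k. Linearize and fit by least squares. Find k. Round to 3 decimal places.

k = 1.636

Taking logs, ln f = k·ln d + ln C, so regress ln f on ln d.
Σln d = 4.0943, Σ(ln d)² = 6.2811, Σln f = 7.0998, Σln d·ln f = 10.6877.
Equations: 6.2811·k + 4.0943·ln C = 10.6877;  4.0943·k + 4·ln C = 7.0998.
Solving (det = 8.3609): k = 1.63639, ln C = 0.09997.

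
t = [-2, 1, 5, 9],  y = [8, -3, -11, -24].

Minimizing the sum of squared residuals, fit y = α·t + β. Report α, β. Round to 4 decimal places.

Setting ∂/∂α … = 0 gives: 111·α + 13·β = -290;  13·α + 4·β = -30.
Eliminating β: 4·(row 1) − 13·(row 2) gives 275·α = 4·(-290) − 13·(-30) = -770, so α = -14/5.
Then β = ((-30) − 13·(-14/5))/4 = 8/5.

α = -2.8000, β = 1.6000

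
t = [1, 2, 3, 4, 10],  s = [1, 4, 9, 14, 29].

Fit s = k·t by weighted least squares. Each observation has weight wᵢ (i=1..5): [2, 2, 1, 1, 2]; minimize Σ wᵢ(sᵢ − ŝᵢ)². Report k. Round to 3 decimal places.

From the data, Σwᵢ·t·t = 235.
Right-hand side: Σwᵢ·t·s = 681.
AᵀWA·[k]ᵀ = AᵀWs becomes [[235]]·[k]ᵀ = [681]ᵀ.
Hence k = 681 / 235 ≈ 2.89787.

k = 2.898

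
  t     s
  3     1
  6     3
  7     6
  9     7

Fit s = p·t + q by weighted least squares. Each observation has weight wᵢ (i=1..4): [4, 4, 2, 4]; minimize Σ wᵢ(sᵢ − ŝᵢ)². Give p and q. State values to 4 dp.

p = 1.0310, q = -2.3333

With design matrix M, MᵀWM = [[602, 86]; [86, 14]] and MᵀWs = [420, 56]ᵀ.
Determinant 602·14 − 86² = 1032.
p = (420·14 − 86·56)/1032 = 133/129; q = (602·56 − 86·420)/1032 = -7/3.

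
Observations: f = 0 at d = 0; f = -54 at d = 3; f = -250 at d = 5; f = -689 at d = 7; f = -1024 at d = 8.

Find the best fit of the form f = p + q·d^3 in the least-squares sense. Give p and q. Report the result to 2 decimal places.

Entries of AᵀA: Σ1 = 5, Σd^3 = 1007, Σd^3·d^3 = 396147.
And Σf = -2017, Σd^3·f = -793323.
Eliminating q: 396147·(row 1) − 1007·(row 2) gives 966686·p = 396147·(-2017) − 1007·(-793323) = -152238, so p = -76119/483343.
Then q = ((-793323) − 1007·(-76119/483343))/396147 = -967748/483343.

p = -0.16, q = -2.00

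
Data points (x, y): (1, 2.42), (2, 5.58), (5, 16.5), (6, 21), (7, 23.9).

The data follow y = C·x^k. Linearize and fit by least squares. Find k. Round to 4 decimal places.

Taking logs, ln y = k·ln x + ln C, so regress ln y on ln x.
Σln x = 6.0403, Σ(ln x)² = 10.0677, Σln y = 11.6247, Σln x·ln y = 17.3346.
Equations: 10.0677·k + 6.0403·ln C = 17.3346;  6.0403·k + 5·ln C = 11.6247.
Slope k = (n·Σln x·ln y − Σln x·Σln y)/(n·Σ(ln x)² − (Σln x)²) = (5·17.3346 − 6.0403·11.6247)/13.8539 = 1.18789; ln C = (Σln y − k·Σln x)/n = 0.88992.

k = 1.1879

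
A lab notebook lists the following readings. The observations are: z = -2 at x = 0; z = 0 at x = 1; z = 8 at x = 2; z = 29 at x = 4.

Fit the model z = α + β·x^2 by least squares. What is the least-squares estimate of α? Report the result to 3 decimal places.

α = -1.323

Compute the Gram sums: Σ1 = 4, Σx^2 = 21, Σx^2·x^2 = 273.
For Mᵀz: Σz = 35, Σx^2·z = 496.
Normal equations: [[4, 21]; [21, 273]]·[α, β]ᵀ = [35, 496]ᵀ.
Δ = 4·273 − 21² = 651.
α = (35·273 − 21·496)/651 = -41/31; β = (4·496 − 21·35)/651 = 1249/651.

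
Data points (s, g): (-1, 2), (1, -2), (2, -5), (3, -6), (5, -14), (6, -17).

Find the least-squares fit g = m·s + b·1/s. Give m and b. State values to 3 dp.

From the data, Σs·s = 76, Σs·1/s = 6, Σ1/s·1/s = 1093/450.
And Σs·g = -204, Σ1/s·g = -212/15.
So MᵀM·[m, b]ᵀ = Mᵀg: [[76, 6]; [6, 1093/450]]·[m, b]ᵀ = [-204, -212/15]ᵀ.
Eliminating b: (1093/450)·(row 1) − 6·(row 2) gives (33434/225)·m = (1093/450)·(-204) − 6·(-212/15) = -30802/75, so m = -46203/16717.
Then b = ((-212/15) − 6·(-46203/16717))/(1093/450) = 16860/16717.

m = -2.764, b = 1.009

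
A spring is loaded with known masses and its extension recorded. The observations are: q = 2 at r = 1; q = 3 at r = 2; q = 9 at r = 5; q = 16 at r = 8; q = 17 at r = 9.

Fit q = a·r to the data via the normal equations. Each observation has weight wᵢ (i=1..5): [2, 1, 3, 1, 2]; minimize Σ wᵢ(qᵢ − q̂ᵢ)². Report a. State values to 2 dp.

a = 1.89

The normal system XᵀWX·[a]ᵀ = XᵀWq is [[307]]·[a]ᵀ = [579]ᵀ.
a = 579/307 = 1.88599.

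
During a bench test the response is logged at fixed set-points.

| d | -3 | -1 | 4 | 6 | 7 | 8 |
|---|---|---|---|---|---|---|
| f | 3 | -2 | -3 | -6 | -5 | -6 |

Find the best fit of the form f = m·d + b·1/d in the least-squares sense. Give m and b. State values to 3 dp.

m = -0.872, b = 2.440

With design matrix M, MᵀM = [[175, 6]; [6, 34925/28224]] and Mᵀf = [-138, -31/14]ᵀ.
det = 175·(34925/28224) − 6² = 727973/4032.
m = ((-138)·(34925/28224) − 6·(-31/14))/(727973/4032) = -4444674/5095811; b = (175·(-31/14) − 6·(-138))/(727973/4032) = 1776096/727973.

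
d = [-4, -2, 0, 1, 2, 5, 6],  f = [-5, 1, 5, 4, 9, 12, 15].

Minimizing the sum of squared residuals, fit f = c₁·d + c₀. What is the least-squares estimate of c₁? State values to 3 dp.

Forming XᵀX = [[86, 8]; [8, 7]] and Xᵀf = [190, 41]ᵀ gives XᵀX·[c₁, c₀]ᵀ = Xᵀf.
Determinant 86·7 − 8² = 538.
c₁ = (190·7 − 8·41)/538 = 501/269; c₀ = (86·41 − 8·190)/538 = 1003/269.

c₁ = 1.862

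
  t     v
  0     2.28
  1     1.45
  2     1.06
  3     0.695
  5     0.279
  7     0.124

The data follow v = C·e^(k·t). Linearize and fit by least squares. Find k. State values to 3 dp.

k = -0.417

Linearized form: ln v = k·t + ln C. From the 6 transformed points,
Sums: Σt = 18.0000, Σ(t)² = 88.0000, Σln v = -2.4739, Σt·ln v = -21.5985.
Normal system: [[88.0000, 18.0000]; [18.0000, 6]]·[k, ln C]ᵀ = [-21.5985, -2.4739]ᵀ.
Solving (det = 204.0000): k = -0.41697, ln C = 0.83859.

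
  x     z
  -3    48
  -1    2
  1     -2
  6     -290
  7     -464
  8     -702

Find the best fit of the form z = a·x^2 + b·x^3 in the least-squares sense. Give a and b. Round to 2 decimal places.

MᵀM·[a, b]ᵀ = Mᵀz reads: 7876·a + 57108·b = -77672;  57108·a + 427180·b = -582516.
(Σx^2·x^2 = 7876, Σx^2·x^3 = 57108, Σx^3·x^3 = 427180, Σx^2·z = -77672, Σx^3·z = -582516.)
Eliminating b: 427180·(row 1) − 57108·(row 2) gives 103146016·a = 427180·(-77672) − 57108·(-582516) = 86398768, so a = 5399923/6446626.
Then b = ((-582516) − 57108·(5399923/6446626))/427180 = -9512715/6446626.

a = 0.84, b = -1.48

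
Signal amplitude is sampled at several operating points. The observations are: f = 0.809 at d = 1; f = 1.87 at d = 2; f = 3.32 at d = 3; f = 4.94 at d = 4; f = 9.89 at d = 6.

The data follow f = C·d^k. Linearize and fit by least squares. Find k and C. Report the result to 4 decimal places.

k = 1.3846, C = 0.7590

Taking logs, ln f = k·ln d + ln C, so regress ln f on ln d.
Σln d = 4.9698, Σ(ln d)² = 6.8196, Σln f = 5.5028, Σln d·ln f = 8.0724.
Equations: 6.8196·k + 4.9698·ln C = 8.0724;  4.9698·k + 5·ln C = 5.5028.
Solving (det = 9.3990): k = 1.38463, ln C = -0.27570, so C = exp(-0.27570) = 0.75904.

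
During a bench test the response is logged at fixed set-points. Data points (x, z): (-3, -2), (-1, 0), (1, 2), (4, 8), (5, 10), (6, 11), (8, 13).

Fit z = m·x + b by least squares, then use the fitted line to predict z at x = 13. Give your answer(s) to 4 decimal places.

ẑ = 20.9699

Sums needed: Σx·x = 152, Σx = 20, Σ1 = 7.
Right-hand side: Σx·z = 260, Σz = 42.
Normal equations: [[152, 20]; [20, 7]]·[m, b]ᵀ = [260, 42]ᵀ.
Eliminating b: 7·(row 1) − 20·(row 2) gives 664·m = 7·260 − 20·42 = 980, so m = 245/166.
Then b = (42 − 20·(245/166))/7 = 148/83.
At x = 13: ẑ = (245/166)·(13) + (148/83)·(1) = 3481/166.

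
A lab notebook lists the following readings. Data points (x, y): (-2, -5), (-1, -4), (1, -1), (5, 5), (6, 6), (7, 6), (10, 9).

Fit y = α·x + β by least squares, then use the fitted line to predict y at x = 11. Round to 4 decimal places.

From the data, Σx·x = 216, Σx = 26, Σ1 = 7.
And Σx·y = 206, Σy = 16.
So MᵀM·[α, β]ᵀ = Mᵀy: [[216, 26]; [26, 7]]·[α, β]ᵀ = [206, 16]ᵀ.
Determinant 216·7 − 26² = 836.
α = (206·7 − 26·16)/836 = 27/22; β = (216·16 − 26·206)/836 = -25/11.
At x = 11: ŷ = (27/22)·(11) + (-25/11)·(1) = 247/22.

ŷ = 11.2273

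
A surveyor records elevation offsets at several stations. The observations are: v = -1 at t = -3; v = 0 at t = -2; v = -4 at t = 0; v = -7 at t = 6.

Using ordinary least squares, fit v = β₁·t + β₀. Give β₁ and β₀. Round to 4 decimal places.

β₁ = -0.7385, β₀ = -2.8154

Compute the Gram sums: Σt·t = 49, Σt = 1, Σ1 = 4.
For Xᵀv: Σt·v = -39, Σv = -12.
XᵀX·[β₁, β₀]ᵀ = Xᵀv becomes [[49, 1]; [1, 4]]·[β₁, β₀]ᵀ = [-39, -12]ᵀ.
Eliminating β₀: 4·(row 1) − 1·(row 2) gives 195·β₁ = 4·(-39) − 1·(-12) = -144, so β₁ = -48/65.
Then β₀ = ((-12) − 1·(-48/65))/4 = -183/65.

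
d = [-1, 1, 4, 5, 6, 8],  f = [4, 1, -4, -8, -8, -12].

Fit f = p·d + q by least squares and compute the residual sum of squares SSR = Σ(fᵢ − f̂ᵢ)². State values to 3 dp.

AᵀA·[p, q]ᵀ = Aᵀf reads: 143·p + 23·q = -203;  23·p + 6·q = -27.
Eliminating q: 6·(row 1) − 23·(row 2) gives 329·p = 6·(-203) − 23·(-27) = -597, so p = -597/329.
Then q = ((-27) − 23·(-597/329))/6 = 808/329.
Residuals: -89/329, 118/329, 264/329, -65/47, 142/329, 20/329; SSR = 970/329.

SSR = 2.948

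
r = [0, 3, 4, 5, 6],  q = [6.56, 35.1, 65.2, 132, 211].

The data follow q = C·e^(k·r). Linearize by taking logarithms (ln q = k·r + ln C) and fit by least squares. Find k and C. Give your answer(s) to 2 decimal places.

k = 0.59, C = 6.40

With ln qᵢ as the transformed response and rᵢ as the regressor:
AᵀA = [[86.0000, 18.0000]; [18.0000, 5]], rhs = [83.9096, 19.8513]ᵀ  (here Σr = 18.0000, Σ(r)² = 86.0000, Σln q = 19.8513, Σr·ln q = 83.9096).
Slope k = (n·Σr·ln q − Σr·Σln q)/(n·Σ(r)² − (Σr)²) = (5·83.9096 − 18.0000·19.8513)/106.0000 = 0.58702; ln C = (Σln q − k·Σr)/n = 1.85698, so C = exp(1.85698) = 6.40437.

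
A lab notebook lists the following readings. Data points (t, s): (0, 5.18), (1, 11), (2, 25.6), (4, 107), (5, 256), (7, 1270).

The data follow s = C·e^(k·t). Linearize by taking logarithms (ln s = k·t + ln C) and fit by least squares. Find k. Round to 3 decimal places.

With ln sᵢ as the transformed response and tᵢ as the regressor:
Σt = 19.0000, Σ(t)² = 95.0000, Σln s = 24.6501, Σt·ln s = 105.3277.
Equations: 95.0000·k + 19.0000·ln C = 105.3277;  19.0000·k + 6·ln C = 24.6501.
Solving (det = 209.0000): k = 0.78285, ln C = 1.62933.

k = 0.783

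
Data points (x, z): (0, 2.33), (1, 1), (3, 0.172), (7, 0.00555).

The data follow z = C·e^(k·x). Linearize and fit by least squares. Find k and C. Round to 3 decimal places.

k = -0.864, C = 2.337

Linearized form: ln z = k·x + ln C. From the 4 transformed points,
Σx = 11.0000, Σ(x)² = 59.0000, Σln z = -6.1083, Σx·ln z = -41.6385.
Equations: 59.0000·k + 11.0000·ln C = -41.6385;  11.0000·k + 4·ln C = -6.1083.
Solving (det = 115.0000): k = -0.86402, ln C = 0.84896, so C = exp(0.84896) = 2.33722.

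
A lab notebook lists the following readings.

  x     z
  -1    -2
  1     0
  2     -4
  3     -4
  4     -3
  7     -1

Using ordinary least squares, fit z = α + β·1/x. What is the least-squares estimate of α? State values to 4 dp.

α = -2.3925

MᵀM·[α, β]ᵀ = Mᵀz reads: 6·α + (103/84)·β = -14;  (103/84)·α + (17245/7056)·β = -187/84.
(Σ1 = 6, Σ1/x = 103/84, Σ1/x·1/x = 17245/7056, Σz = -14, Σ1/x·z = -187/84.)
Eliminating β: (17245/7056)·(row 1) − (103/84)·(row 2) gives (92861/7056)·α = (17245/7056)·(-14) − (103/84)·(-187/84) = -222169/7056, so α = -222169/92861.
Then β = ((-187/84) − (103/84)·(-222169/92861))/(17245/7056) = 26880/92861.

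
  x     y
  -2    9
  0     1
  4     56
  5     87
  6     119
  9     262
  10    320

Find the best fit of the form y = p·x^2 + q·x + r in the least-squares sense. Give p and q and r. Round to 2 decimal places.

p = 3.01, q = 1.90, r = 0.86

Entries of AᵀA: Σx^2·x^2 = 18754, Σx^2·x = 2126, Σx^2 = 262, Σx·x = 262, Σx = 32, Σ1 = 7.
And Σx^2·y = 60613, Σx·y = 6913, Σy = 854.
Normal equations: [[18754, 2126, 262]; [2126, 262, 32]; [262, 32, 7]]·[p, q, r]ᵀ = [60613, 6913, 854]ᵀ.
Inverting the 3×3 Gram matrix, [p, q, r]ᵀ = [16913/5628, 10669/5628, 2407/2814]ᵀ.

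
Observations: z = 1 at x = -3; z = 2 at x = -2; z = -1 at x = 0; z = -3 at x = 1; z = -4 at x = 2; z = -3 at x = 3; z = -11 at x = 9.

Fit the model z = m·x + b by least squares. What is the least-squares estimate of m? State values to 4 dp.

Compute the Gram sums: Σx·x = 108, Σx = 10, Σ1 = 7.
Moment sums: Σx·z = -126, Σz = -19.
So AᵀA·[m, b]ᵀ = Aᵀz: [[108, 10]; [10, 7]]·[m, b]ᵀ = [-126, -19]ᵀ.
det = 108·7 − 10² = 656.
m = ((-126)·7 − 10·(-19))/656 = -173/164; b = (108·(-19) − 10·(-126))/656 = -99/82.

m = -1.0549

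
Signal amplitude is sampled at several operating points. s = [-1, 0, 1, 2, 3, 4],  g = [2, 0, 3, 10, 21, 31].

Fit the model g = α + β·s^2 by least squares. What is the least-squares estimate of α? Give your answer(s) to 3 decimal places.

Setting ∂/∂α … = 0 gives: 6·α + 31·β = 67;  31·α + 355·β = 730.
Δ = 6·355 − 31² = 1169.
α = (67·355 − 31·730)/1169 = 165/167; β = (6·730 − 31·67)/1169 = 329/167.

α = 0.988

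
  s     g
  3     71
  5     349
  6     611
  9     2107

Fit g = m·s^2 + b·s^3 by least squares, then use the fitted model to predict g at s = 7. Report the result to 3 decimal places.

Setting ∂/∂m … = 0 gives: 8563·m + 70193·b = 202027;  70193·m + 594451·b = 1713521.
(Σs^2·s^2 = 8563, Σs^2·s^3 = 70193, Σs^3·s^3 = 594451, Σs^2·g = 202027, Σs^3·g = 1713521.)
det = 8563·594451 − 70193² = 163226664.
m = (202027·594451 − 70193·1713521)/163226664 = -2528158/2267037; b = (8563·1713521 − 70193·202027)/163226664 = 6833321/2267037.
At s = 7: ĝ = (-2528158/2267037)·(49) + (6833321/2267037)·(343) = 2219949361/2267037.

ĝ = 979.229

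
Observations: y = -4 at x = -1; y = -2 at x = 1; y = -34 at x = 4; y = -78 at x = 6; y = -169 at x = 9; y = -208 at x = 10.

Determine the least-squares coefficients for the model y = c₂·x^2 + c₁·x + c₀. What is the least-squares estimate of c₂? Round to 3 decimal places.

Setting ∂/∂c₂ … = 0 gives: 18115·c₂ + 2009·c₁ + 235·c₀ = -37847;  2009·c₂ + 235·c₁ + 29·c₀ = -4203;  235·c₂ + 29·c₁ + 6·c₀ = -495.
Row-reducing yields c₂ = -509123/247872, c₁ = -44531/247872, c₀ = -24463/20656.

c₂ = -2.054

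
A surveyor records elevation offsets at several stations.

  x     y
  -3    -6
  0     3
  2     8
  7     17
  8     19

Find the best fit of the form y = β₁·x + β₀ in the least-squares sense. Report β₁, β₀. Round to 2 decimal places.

β₁ = 2.19, β₀ = 2.06

Compute the Gram sums: Σx·x = 126, Σx = 14, Σ1 = 5.
Right-hand side: Σx·y = 305, Σy = 41.
So AᵀA·[β₁, β₀]ᵀ = Aᵀy: [[126, 14]; [14, 5]]·[β₁, β₀]ᵀ = [305, 41]ᵀ.
det = 126·5 − 14² = 434.
β₁ = (305·5 − 14·41)/434 = 951/434; β₀ = (126·41 − 14·305)/434 = 64/31.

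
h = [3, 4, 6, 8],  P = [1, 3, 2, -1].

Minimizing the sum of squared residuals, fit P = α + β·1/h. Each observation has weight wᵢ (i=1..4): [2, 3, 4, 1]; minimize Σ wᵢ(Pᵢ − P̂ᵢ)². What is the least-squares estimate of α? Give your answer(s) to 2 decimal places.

α = 1.12

Setting ∂/∂α … = 0 gives: 10·α + (53/24)·β = 18;  (53/24)·α + (103/192)·β = 33/8.
(Σwᵢ·1 = 10, Σwᵢ·1/h = 53/24, Σwᵢ·1/h·1/h = 103/192, Σwᵢ·P = 18, Σwᵢ·1/h·P = 33/8.)
Δ = 10·(103/192) − (53/24)² = 281/576.
α = (18·(103/192) − (53/24)·(33/8))/(281/576) = 315/281; β = (10·(33/8) − (53/24)·18)/(281/576) = 864/281.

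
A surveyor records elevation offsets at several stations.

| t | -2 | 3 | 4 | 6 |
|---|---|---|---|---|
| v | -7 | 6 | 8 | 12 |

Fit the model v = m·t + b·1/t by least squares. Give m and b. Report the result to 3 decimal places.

m = 1.753, b = 5.510

The normal system AᵀA·[m, b]ᵀ = Aᵀv is [[65, 4]; [4, 65/144]]·[m, b]ᵀ = [136, 19/2]ᵀ.
Δ = 65·(65/144) − 4² = 1921/144.
m = (136·(65/144) − 4·(19/2))/(1921/144) = 3368/1921; b = (65·(19/2) − 4·136)/(1921/144) = 10584/1921.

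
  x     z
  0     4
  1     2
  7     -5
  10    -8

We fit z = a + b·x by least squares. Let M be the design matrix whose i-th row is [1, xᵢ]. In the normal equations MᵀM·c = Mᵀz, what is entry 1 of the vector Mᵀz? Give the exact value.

-7

Entry 1 ↔ basis 1, so (Mᵀz)_{1} = Σᵢ zᵢ = (1)·(4) + (1)·(2) + (1)·(-5) + (1)·(-8) = -7.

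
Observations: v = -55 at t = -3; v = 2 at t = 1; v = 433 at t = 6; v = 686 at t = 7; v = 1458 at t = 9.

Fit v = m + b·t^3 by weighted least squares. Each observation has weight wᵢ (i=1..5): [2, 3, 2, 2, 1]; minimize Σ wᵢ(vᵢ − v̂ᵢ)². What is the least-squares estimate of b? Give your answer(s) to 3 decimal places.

The normal equations are: 10·m + 1796·b = 3592;  1796·m + 861512·b = 1723510.
Determinant 10·861512 − 1796² = 5389504.
m = (3592·861512 − 1796·1723510)/5389504 = -109107/673688; b = (10·1723510 − 1796·3592)/5389504 = 2695967/1347376.

b = 2.001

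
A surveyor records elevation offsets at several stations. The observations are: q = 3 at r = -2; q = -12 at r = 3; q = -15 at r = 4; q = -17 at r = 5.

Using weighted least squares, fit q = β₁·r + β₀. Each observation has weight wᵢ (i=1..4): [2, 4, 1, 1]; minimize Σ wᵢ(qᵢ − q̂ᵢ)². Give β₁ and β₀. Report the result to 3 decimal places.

Entries of AᵀWA: Σwᵢ·r·r = 85, Σwᵢ·r = 17, Σwᵢ·1 = 8.
Right-hand side: Σwᵢ·r·q = -301, Σwᵢ·q = -74.
Eliminating β₀: 8·(row 1) − 17·(row 2) gives 391·β₁ = 8·(-301) − 17·(-74) = -1150, so β₁ = -50/17.
Then β₀ = ((-74) − 17·(-50/17))/8 = -3.

β₁ = -2.941, β₀ = -3.000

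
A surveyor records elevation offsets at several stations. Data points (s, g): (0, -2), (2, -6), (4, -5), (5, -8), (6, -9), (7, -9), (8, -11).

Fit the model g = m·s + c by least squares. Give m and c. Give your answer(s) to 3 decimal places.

With design matrix X, XᵀX = [[194, 32]; [32, 7]] and Xᵀg = [-277, -50]ᵀ.
det = 194·7 − 32² = 334.
m = ((-277)·7 − 32·(-50))/334 = -339/334; c = (194·(-50) − 32·(-277))/334 = -418/167.

m = -1.015, c = -2.503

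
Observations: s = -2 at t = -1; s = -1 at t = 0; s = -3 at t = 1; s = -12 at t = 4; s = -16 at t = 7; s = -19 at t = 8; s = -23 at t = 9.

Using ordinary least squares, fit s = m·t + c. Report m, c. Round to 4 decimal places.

m = -2.1600, c = -2.2171

Normal-equation sums: Σt·t = 212, Σt = 28, Σ1 = 7.
Moment sums: Σt·s = -520, Σs = -76.
Normal equations: [[212, 28]; [28, 7]]·[m, c]ᵀ = [-520, -76]ᵀ.
Δ = 212·7 − 28² = 700.
m = ((-520)·7 − 28·(-76))/700 = -54/25; c = (212·(-76) − 28·(-520))/700 = -388/175.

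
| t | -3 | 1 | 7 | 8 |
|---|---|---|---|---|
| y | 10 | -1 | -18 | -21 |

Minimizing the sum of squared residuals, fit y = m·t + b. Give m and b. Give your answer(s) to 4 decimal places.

m = -2.8173, b = 1.6563

With design matrix A, AᵀA = [[123, 13]; [13, 4]] and Aᵀy = [-325, -30]ᵀ.
Eliminating b: 4·(row 1) − 13·(row 2) gives 323·m = 4·(-325) − 13·(-30) = -910, so m = -910/323.
Then b = ((-30) − 13·(-910/323))/4 = 535/323.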